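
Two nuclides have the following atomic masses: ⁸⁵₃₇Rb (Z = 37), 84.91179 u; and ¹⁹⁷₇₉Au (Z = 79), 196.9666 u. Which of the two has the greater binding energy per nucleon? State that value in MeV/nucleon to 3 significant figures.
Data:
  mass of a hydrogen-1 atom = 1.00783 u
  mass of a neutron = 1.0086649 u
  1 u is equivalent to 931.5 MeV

⁸⁵₃₇Rb: Σm = 37(1.00783) + 48(1.0086649) = 85.7056252 u; Δm = 0.7938352 u; E_B = 739.457 MeV; E_B/A = 8.699 MeV
¹⁹⁷₇₉Au: Σm = 79(1.00783) + 118(1.0086649) = 198.6410282 u; Δm = 1.6744282 u; E_B = 1559.7 MeV; E_B/A = 7.917 MeV
⁸⁵₃₇Rb has the higher binding energy per nucleon, so it is the more tightly bound nucleus.

⁸⁵₃₇Rb; 8.70 MeV/nucleon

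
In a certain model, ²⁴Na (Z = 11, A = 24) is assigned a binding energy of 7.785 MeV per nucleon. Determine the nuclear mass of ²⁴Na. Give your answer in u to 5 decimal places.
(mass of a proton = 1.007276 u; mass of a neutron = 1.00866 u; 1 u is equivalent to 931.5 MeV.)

23.99204 u

Total binding energy = 24 × 7.785 = 186.840 MeV
Mass defect = 186.840 MeV / (931.5 MeV/u) = 0.2005797 u
Constituent mass = 11(1.007276) + 13(1.00866) = 24.192616 u
Nuclear mass = 24.192616 − 0.2005797 = 23.9920363 u ≈ 23.99204 u (to 5 decimal places)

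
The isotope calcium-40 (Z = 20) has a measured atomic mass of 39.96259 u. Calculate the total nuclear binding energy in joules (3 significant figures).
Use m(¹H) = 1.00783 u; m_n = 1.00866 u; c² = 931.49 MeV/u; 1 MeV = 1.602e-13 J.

The nucleus contains 20 protons and 40 − 20 = 20 neutrons.
Mass of separated nucleons = 20(1.00783) + 20(1.00866) = 20.15660 + 20.17320 = 40.32980 u
The mass defect is 40.32980 − 39.96259 = 0.36721 u.
Converting to energy: 0.36721 u × 931.49 MeV/u = 342.052 MeV
In joules: 342.052 MeV × 1.602e-13 J/MeV = 5.4797e-11 J

5.48e-11 J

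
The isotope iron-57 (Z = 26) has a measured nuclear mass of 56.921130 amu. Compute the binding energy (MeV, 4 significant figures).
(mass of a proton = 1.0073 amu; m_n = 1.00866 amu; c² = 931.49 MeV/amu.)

500.3 MeV

Total constituent mass: 26 × 1.0073 + 31 × 1.00866 = 57.45826 amu
Mass defect Δm = 57.45826 − 56.921130 = 0.537130 amu
Converting to energy: 0.537130 amu × 931.49 MeV/amu = 500.331 MeV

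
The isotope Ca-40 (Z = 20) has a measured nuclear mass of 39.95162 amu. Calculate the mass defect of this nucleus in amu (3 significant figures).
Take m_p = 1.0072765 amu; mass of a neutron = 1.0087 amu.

Z = 20, so N = A − Z = 40 − 20 = 20.
Total constituent mass: 20 × 1.0072765 + 20 × 1.0087 = 40.3195300 amu
Mass defect Δm = 40.3195300 − 39.95162 = 0.3679100 amu

0.368 amu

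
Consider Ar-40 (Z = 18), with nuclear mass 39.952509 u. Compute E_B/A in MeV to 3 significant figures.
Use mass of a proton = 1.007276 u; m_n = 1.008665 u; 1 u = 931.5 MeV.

Total constituent mass: 18 × 1.007276 + 22 × 1.008665 = 40.321598 u
Δm = 40.321598 − 39.952509 = 0.369089 u
E_B = 0.369089 × 931.5 = 343.806 MeV
Dividing by A = 40 gives 8.595 MeV per nucleon.

8.60 MeV/nucleon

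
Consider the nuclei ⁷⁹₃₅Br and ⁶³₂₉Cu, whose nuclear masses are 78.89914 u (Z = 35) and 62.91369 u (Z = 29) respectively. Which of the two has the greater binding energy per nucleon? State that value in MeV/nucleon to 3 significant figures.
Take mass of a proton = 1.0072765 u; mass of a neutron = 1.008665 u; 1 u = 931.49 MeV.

⁷⁹₃₅Br: Σm = 35(1.0072765) + 44(1.008665) = 79.6359375 u; Δm = 0.7367975 u; E_B = 686.32 MeV; E_B/A = 8.688 MeV
⁶³₂₉Cu: Σm = 29(1.0072765) + 34(1.008665) = 63.5056285 u; Δm = 0.5919385 u; E_B = 551.38 MeV; E_B/A = 8.752 MeV
⁶³₂₉Cu has the higher binding energy per nucleon, so it is the more tightly bound nucleus.

⁶³₂₉Cu; 8.75 MeV/nucleon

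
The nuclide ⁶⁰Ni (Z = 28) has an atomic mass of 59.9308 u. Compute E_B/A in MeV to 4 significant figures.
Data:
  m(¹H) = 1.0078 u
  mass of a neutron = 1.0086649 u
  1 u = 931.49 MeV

8.770 MeV/nucleon

Mass of separated nucleons = 28(1.0078) + 32(1.0086649) = 28.2184 + 32.2772768 = 60.4956768 u
The mass defect is 60.4956768 − 59.9308 = 0.5648768 u.
Converting to energy: 0.5648768 u × 931.49 MeV/u = 526.177 MeV
Per nucleon: 526.177 / 60 = 8.770 MeV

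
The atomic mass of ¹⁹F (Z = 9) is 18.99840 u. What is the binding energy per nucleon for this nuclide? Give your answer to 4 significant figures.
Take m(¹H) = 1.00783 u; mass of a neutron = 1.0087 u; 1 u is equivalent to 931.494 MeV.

The nucleus contains 9 protons and 19 − 9 = 10 neutrons.
Total constituent mass: 9 × 1.00783 + 10 × 1.0087 = 19.15747 u
The mass defect is 19.15747 − 18.99840 = 0.15907 u.
Binding energy = Δm·c² = 0.15907 × 931.494 MeV/u = 148.173 MeV
BE/A = 148.173 MeV / 19 = 7.799 MeV/nucleon

7.799 MeV/nucleon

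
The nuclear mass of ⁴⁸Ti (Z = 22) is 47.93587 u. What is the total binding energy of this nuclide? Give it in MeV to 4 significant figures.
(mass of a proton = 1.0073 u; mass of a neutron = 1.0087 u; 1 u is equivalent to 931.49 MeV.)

The nucleus contains 22 protons and 48 − 22 = 26 neutrons.
Σm = 22·m_p + 26·m_n = 22.1606 + 26.2262 = 48.3868 u
Mass defect Δm = 48.3868 − 47.93587 = 0.45093 u
E_B = 0.45093 × 931.49 = 420.037 MeV

420.0 MeV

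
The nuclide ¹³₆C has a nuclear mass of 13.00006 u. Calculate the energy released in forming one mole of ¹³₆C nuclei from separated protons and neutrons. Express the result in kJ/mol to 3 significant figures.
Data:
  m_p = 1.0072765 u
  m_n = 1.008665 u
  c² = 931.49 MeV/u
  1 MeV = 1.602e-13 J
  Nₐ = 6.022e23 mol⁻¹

Total constituent mass: 6 × 1.0072765 + 7 × 1.008665 = 13.1043140 u
Δm = 13.1043140 − 13.00006 = 0.1042540 u
Binding energy = Δm·c² = 0.1042540 × 931.49 MeV/u = 97.1116 MeV
Per nucleus in joules: 97.1116 MeV × 1.602e-13 J/MeV = 1.5557e-11 J
Per mole: 1.5557e-11 J × 6.022e23 mol⁻¹ = 9.3684e+12 J/mol

9.37e+09 kJ/mol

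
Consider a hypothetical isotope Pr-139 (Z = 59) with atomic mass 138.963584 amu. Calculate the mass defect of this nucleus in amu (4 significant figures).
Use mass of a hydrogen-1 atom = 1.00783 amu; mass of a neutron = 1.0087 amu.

1.194 amu

Mass of separated nucleons = 59(1.00783) + 80(1.0087) = 59.46197 + 80.6960 = 140.15797 amu
The mass defect is 140.15797 − 138.963584 = 1.194386 amu.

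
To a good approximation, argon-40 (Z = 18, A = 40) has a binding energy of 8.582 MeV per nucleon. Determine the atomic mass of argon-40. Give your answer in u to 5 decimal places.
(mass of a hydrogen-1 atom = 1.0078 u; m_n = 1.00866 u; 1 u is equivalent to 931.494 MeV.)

Total binding energy = 40 × 8.582 = 343.280 MeV
Mass defect = 343.280 MeV / (931.494 MeV/u) = 0.3685263 u
Constituent mass = 18(1.0078) + 22(1.00866) = 40.33092 u
Atomic mass = 40.33092 − 0.3685263 = 39.9623937 u ≈ 39.96239 u (to 5 decimal places)

39.96239 u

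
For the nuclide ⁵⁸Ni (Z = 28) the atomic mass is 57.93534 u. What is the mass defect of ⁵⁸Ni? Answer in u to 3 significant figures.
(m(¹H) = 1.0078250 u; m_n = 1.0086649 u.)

0.544 u

The nucleus contains 28 protons and 58 − 28 = 30 neutrons.
Mass of separated nucleons = 28(1.0078250) + 30(1.0086649) = 28.2191000 + 30.2599470 = 58.4790470 u
Δm = 58.4790470 − 57.93534 = 0.5437070 u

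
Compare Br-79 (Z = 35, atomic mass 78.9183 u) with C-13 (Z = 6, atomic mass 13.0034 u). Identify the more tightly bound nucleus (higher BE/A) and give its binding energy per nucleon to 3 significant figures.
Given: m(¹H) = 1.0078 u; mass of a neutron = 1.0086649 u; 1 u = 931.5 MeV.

Br-79; 8.68 MeV/nucleon

Br-79: Σm = 35(1.0078) + 44(1.0086649) = 79.6542556 u; Δm = 0.7359556 u; E_B = 685.54 MeV; E_B/A = 8.678 MeV
C-13: Σm = 6(1.0078) + 7(1.0086649) = 13.1074543 u; Δm = 0.1040543 u; E_B = 96.927 MeV; E_B/A = 7.456 MeV
Br-79 has the higher binding energy per nucleon, so it is the more tightly bound nucleus.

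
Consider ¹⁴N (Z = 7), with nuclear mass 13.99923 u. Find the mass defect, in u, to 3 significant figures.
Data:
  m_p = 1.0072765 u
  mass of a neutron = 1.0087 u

With 7 protons and 7 neutrons (A = 14):
Mass of separated nucleons = 7(1.0072765) + 7(1.0087) = 7.0509355 + 7.0609 = 14.1118355 u
The mass defect is 14.1118355 − 13.99923 = 0.1126055 u.

0.113 u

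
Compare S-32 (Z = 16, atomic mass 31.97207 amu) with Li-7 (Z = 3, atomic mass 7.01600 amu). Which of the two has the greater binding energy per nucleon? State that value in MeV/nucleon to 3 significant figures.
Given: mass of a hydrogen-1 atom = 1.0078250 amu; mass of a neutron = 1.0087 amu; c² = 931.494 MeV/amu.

S-32: Σm = 16(1.0078250) + 16(1.0087) = 32.2644000 amu; Δm = 0.2923300 amu; E_B = 272.30 MeV; E_B/A = 8.509 MeV
Li-7: Σm = 3(1.0078250) + 4(1.0087) = 7.0582750 amu; Δm = 0.0422750 amu; E_B = 39.379 MeV; E_B/A = 5.626 MeV
S-32 has the higher binding energy per nucleon, so it is the more tightly bound nucleus.

S-32; 8.51 MeV/nucleon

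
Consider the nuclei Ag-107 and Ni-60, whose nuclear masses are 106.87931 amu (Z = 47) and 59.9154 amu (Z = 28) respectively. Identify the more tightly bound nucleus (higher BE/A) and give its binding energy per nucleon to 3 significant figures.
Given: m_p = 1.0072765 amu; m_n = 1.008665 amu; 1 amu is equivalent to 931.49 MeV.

Ag-107: Σm = 47(1.0072765) + 60(1.008665) = 107.8618955 amu; Δm = 0.9825855 amu; E_B = 915.27 MeV; E_B/A = 8.554 MeV
Ni-60: Σm = 28(1.0072765) + 32(1.008665) = 60.4810220 amu; Δm = 0.5656220 amu; E_B = 526.87 MeV; E_B/A = 8.781 MeV
Ni-60 has the higher binding energy per nucleon, so it is the more tightly bound nucleus.

Ni-60; 8.78 MeV/nucleon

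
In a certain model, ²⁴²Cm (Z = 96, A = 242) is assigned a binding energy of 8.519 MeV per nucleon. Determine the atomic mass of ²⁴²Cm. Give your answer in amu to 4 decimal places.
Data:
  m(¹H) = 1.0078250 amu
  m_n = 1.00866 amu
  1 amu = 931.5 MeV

241.8024 amu

Total binding energy = 242 × 8.519 = 2061.598 MeV
Mass defect = 2061.598 MeV / (931.5 MeV/amu) = 2.213202 amu
Constituent mass = 96(1.0078250) + 146(1.00866) = 244.0155600 amu
Atomic mass = 244.0155600 − 2.213202 = 241.8023580 amu ≈ 241.8024 amu (to 4 decimal places)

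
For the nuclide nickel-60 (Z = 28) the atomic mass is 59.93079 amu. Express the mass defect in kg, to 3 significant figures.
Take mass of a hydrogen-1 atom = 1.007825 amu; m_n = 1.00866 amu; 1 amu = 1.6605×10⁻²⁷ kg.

The nucleus contains 28 protons and 60 − 28 = 32 neutrons.
Mass of separated nucleons = 28(1.007825) + 32(1.00866) = 28.219100 + 32.27712 = 60.496220 amu
The mass defect is 60.496220 − 59.93079 = 0.565430 amu.
In SI units: 0.565430 amu × 1.6605×10⁻²⁷ kg/amu = 9.3890e-28 kg

9.39e-28 kg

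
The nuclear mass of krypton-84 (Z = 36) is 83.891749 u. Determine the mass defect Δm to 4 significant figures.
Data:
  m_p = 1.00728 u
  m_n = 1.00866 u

0.7860 u

Total constituent mass: 36 × 1.00728 + 48 × 1.00866 = 84.67776 u
Δm = 84.67776 − 83.891749 = 0.786011 u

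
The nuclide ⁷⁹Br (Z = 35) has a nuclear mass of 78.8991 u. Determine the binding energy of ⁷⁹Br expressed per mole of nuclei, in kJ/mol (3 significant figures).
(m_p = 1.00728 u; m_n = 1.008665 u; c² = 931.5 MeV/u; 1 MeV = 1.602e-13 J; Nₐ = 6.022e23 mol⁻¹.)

The nucleus contains 35 protons and 79 − 35 = 44 neutrons.
Mass of separated nucleons = 35(1.00728) + 44(1.008665) = 35.25480 + 44.381260 = 79.636060 u
The mass defect is 79.636060 − 78.8991 = 0.736960 u.
Converting to energy: 0.736960 u × 931.5 MeV/u = 686.478 MeV
Per nucleus in joules: 686.478 MeV × 1.602e-13 J/MeV = 1.0997e-10 J
Per mole: 1.0997e-10 J × 6.022e23 mol⁻¹ = 6.6224e+13 J/mol

6.62e+10 kJ/mol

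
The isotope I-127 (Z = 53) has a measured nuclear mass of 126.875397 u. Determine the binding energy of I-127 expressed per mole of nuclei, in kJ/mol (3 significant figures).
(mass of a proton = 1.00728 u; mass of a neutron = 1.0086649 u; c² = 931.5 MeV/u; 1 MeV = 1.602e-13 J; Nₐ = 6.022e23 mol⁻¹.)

Z = 53, so N = A − Z = 127 − 53 = 74.
Mass of separated nucleons = 53(1.00728) + 74(1.0086649) = 53.38584 + 74.6412026 = 128.0270426 u
Δm = 128.0270426 − 126.875397 = 1.1516456 u
E_B = 1.1516456 × 931.5 = 1072.76 MeV
Per nucleus in joules: 1072.76 MeV × 1.602e-13 J/MeV = 1.7186e-10 J
Per mole: 1.7186e-10 J × 6.022e23 mol⁻¹ = 1.0349e+14 J/mol

1.03e+11 kJ/mol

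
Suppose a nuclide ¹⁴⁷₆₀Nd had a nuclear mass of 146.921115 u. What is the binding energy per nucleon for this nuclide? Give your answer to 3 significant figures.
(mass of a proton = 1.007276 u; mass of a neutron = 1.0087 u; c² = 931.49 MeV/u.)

8.06 MeV/nucleon

Σm = 60·m_p + 87·m_n = 60.436560 + 87.7569 = 148.193460 u
Mass defect Δm = 148.193460 − 146.921115 = 1.272345 u
E_B = 1.272345 × 931.49 = 1185.18 MeV
Dividing by A = 147 gives 8.062 MeV per nucleon.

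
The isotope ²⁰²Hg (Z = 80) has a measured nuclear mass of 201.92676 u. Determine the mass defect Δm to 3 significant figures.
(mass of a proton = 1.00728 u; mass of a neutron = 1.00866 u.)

Σm = 80·m_p + 122·m_n = 80.58240 + 123.05652 = 203.63892 u
The mass defect is 203.63892 − 201.92676 = 1.71216 u.

1.71 u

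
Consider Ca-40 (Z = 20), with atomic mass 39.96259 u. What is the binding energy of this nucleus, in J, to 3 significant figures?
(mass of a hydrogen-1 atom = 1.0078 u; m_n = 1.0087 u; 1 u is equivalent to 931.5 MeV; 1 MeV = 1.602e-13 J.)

5.48e-11 J

The nucleus contains 20 protons and 40 − 20 = 20 neutrons.
Mass of separated nucleons = 20(1.0078) + 20(1.0087) = 20.1560 + 20.1740 = 40.3300 u
Mass defect Δm = 40.3300 − 39.96259 = 0.36741 u
Converting to energy: 0.36741 u × 931.5 MeV/u = 342.242 MeV
In joules: 342.242 MeV × 1.602e-13 J/MeV = 5.4827e-11 J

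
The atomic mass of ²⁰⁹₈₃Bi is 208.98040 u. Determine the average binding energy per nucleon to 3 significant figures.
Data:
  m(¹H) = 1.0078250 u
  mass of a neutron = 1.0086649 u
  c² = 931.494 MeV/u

7.85 MeV/nucleon

Σm = 83·m(¹H) + 126·m_n = 83.6494750 + 127.0917774 = 210.7412524 u
The mass defect is 210.7412524 − 208.98040 = 1.7608524 u.
Converting to energy: 1.7608524 u × 931.494 MeV/u = 1640.22 MeV
Dividing by A = 209 gives 7.848 MeV per nucleon.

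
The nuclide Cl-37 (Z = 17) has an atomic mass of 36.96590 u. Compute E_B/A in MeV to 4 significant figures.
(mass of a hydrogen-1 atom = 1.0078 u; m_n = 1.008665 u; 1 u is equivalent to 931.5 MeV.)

With 17 protons and 20 neutrons (A = 37):
Mass of separated nucleons = 17(1.0078) + 20(1.008665) = 17.1326 + 20.173300 = 37.305900 u
Δm = 37.305900 − 36.96590 = 0.340000 u
E_B = 0.340000 × 931.5 = 316.710 MeV
Dividing by A = 37 gives 8.560 MeV per nucleon.

8.560 MeV/nucleon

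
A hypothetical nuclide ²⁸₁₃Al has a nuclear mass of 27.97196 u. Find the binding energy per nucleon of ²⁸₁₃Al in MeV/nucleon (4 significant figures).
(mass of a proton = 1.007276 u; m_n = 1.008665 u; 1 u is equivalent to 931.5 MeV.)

8.404 MeV/nucleon

Z = 13, so N = A − Z = 28 − 13 = 15.
Σm = 13·m_p + 15·m_n = 13.094588 + 15.129975 = 28.224563 u
Mass defect Δm = 28.224563 − 27.97196 = 0.252603 u
Binding energy = Δm·c² = 0.252603 × 931.5 MeV/u = 235.300 MeV
Dividing by A = 28 gives 8.404 MeV per nucleon.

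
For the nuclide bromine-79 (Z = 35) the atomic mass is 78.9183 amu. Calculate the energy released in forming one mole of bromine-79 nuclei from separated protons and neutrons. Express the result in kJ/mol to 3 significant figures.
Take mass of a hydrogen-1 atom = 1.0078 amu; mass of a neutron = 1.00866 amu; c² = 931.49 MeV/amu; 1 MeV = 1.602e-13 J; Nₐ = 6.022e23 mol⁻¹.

The nucleus contains 35 protons and 79 − 35 = 44 neutrons.
Σm = 35·m(¹H) + 44·m_n = 35.2730 + 44.38104 = 79.65404 amu
Mass defect Δm = 79.65404 − 78.9183 = 0.73574 amu
Converting to energy: 0.73574 amu × 931.49 MeV/amu = 685.334 MeV
Per nucleus in joules: 685.334 MeV × 1.602e-13 J/MeV = 1.0979e-10 J
Per mole: 1.0979e-10 J × 6.022e23 mol⁻¹ = 6.6116e+13 J/mol

6.61e+10 kJ/mol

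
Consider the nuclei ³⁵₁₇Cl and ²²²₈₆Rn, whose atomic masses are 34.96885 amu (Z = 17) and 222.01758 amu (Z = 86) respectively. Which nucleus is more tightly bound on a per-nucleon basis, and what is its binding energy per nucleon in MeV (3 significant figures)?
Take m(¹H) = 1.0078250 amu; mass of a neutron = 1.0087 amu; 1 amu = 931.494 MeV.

³⁵₁₇Cl: Σm = 17(1.0078250) + 18(1.0087) = 35.2896250 amu; Δm = 0.3207750 amu; E_B = 298.80 MeV; E_B/A = 8.537 MeV
²²²₈₆Rn: Σm = 86(1.0078250) + 136(1.0087) = 223.8561500 amu; Δm = 1.8385700 amu; E_B = 1712.6 MeV; E_B/A = 7.714 MeV
³⁵₁₇Cl has the higher binding energy per nucleon, so it is the more tightly bound nucleus.

³⁵₁₇Cl; 8.54 MeV/nucleon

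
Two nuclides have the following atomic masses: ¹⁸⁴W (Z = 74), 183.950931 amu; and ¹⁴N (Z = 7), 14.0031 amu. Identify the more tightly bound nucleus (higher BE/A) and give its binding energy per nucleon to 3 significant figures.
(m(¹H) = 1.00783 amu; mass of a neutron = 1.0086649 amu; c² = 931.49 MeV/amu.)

¹⁸⁴W: Σm = 74(1.00783) + 110(1.0086649) = 185.5325590 amu; Δm = 1.5816280 amu; E_B = 1473.3 MeV; E_B/A = 8.007 MeV
¹⁴N: Σm = 7(1.00783) + 7(1.0086649) = 14.1154643 amu; Δm = 0.1123643 amu; E_B = 104.67 MeV; E_B/A = 7.476 MeV
¹⁸⁴W has the higher binding energy per nucleon, so it is the more tightly bound nucleus.

¹⁸⁴W; 8.01 MeV/nucleon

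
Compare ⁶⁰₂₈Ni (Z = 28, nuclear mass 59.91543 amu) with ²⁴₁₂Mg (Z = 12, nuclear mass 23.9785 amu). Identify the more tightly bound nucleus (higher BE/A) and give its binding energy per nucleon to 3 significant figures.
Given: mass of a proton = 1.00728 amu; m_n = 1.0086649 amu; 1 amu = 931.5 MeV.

⁶⁰₂₈Ni; 8.78 MeV/nucleon

⁶⁰₂₈Ni: Σm = 28(1.00728) + 32(1.0086649) = 60.4811168 amu; Δm = 0.5656868 amu; E_B = 526.94 MeV; E_B/A = 8.782 MeV
²⁴₁₂Mg: Σm = 12(1.00728) + 12(1.0086649) = 24.1913388 amu; Δm = 0.2128388 amu; E_B = 198.26 MeV; E_B/A = 8.261 MeV
⁶⁰₂₈Ni has the higher binding energy per nucleon, so it is the more tightly bound nucleus.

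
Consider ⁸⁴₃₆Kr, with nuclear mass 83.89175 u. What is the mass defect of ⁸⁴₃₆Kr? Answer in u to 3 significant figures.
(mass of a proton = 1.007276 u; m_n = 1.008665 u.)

0.786 u

Mass of separated nucleons = 36(1.007276) + 48(1.008665) = 36.261936 + 48.415920 = 84.677856 u
The mass defect is 84.677856 − 83.89175 = 0.786106 u.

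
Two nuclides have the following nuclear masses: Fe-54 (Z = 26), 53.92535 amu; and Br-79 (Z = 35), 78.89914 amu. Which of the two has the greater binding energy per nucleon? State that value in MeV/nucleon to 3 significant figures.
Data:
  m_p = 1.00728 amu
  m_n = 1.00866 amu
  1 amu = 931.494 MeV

Fe-54: Σm = 26(1.00728) + 28(1.00866) = 54.43176 amu; Δm = 0.50641 amu; E_B = 471.72 MeV; E_B/A = 8.736 MeV
Br-79: Σm = 35(1.00728) + 44(1.00866) = 79.63584 amu; Δm = 0.73670 amu; E_B = 686.23 MeV; E_B/A = 8.686 MeV
Fe-54 has the higher binding energy per nucleon, so it is the more tightly bound nucleus.

Fe-54; 8.74 MeV/nucleon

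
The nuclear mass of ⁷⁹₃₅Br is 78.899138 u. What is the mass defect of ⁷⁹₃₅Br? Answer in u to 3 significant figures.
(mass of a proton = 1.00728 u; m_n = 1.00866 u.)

0.737 u

The nucleus contains 35 protons and 79 − 35 = 44 neutrons.
Σm = 35·m_p + 44·m_n = 35.25480 + 44.38104 = 79.63584 u
Mass defect Δm = 79.63584 − 78.899138 = 0.736702 u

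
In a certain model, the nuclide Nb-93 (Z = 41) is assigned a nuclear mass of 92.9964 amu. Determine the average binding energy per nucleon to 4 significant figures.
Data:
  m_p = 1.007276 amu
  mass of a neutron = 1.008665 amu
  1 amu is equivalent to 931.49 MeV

7.537 MeV/nucleon

Total constituent mass: 41 × 1.007276 + 52 × 1.008665 = 93.748896 amu
Δm = 93.748896 − 92.9964 = 0.752496 amu
Converting to energy: 0.752496 amu × 931.49 MeV/amu = 700.942 MeV
BE/A = 700.942 MeV / 93 = 7.537 MeV/nucleon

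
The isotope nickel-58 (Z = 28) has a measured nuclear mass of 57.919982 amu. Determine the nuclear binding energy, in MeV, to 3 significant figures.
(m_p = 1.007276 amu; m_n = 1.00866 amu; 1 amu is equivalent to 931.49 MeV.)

The nucleus contains 28 protons and 58 − 28 = 30 neutrons.
Σm = 28·m_p + 30·m_n = 28.203728 + 30.25980 = 58.463528 amu
Mass defect Δm = 58.463528 − 57.919982 = 0.543546 amu
Binding energy = Δm·c² = 0.543546 × 931.49 MeV/amu = 506.308 MeV

506 MeV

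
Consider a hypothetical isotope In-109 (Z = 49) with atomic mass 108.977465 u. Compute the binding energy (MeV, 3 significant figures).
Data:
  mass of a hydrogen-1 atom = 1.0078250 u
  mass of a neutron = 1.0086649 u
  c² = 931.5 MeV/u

862 MeV

Σm = 49·m(¹H) + 60·m_n = 49.3834250 + 60.5198940 = 109.9033190 u
Mass defect Δm = 109.9033190 − 108.977465 = 0.9258540 u
Converting to energy: 0.9258540 u × 931.5 MeV/u = 862.433 MeV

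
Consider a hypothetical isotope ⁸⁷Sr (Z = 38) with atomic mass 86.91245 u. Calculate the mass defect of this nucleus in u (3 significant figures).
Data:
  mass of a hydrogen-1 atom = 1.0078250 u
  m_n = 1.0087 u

Z = 38, so N = A − Z = 87 − 38 = 49.
Total constituent mass: 38 × 1.0078250 + 49 × 1.0087 = 87.7236500 u
Mass defect Δm = 87.7236500 − 86.91245 = 0.8112000 u

0.811 u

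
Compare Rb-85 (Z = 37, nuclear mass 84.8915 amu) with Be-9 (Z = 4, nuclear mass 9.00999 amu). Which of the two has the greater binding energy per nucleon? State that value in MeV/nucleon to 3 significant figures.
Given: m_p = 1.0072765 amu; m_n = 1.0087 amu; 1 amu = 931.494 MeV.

Rb-85: Σm = 37(1.0072765) + 48(1.0087) = 85.6868305 amu; Δm = 0.7953305 amu; E_B = 740.85 MeV; E_B/A = 8.716 MeV
Be-9: Σm = 4(1.0072765) + 5(1.0087) = 9.0726060 amu; Δm = 0.0626160 amu; E_B = 58.326 MeV; E_B/A = 6.481 MeV
Rb-85 has the higher binding energy per nucleon, so it is the more tightly bound nucleus.

Rb-85; 8.72 MeV/nucleon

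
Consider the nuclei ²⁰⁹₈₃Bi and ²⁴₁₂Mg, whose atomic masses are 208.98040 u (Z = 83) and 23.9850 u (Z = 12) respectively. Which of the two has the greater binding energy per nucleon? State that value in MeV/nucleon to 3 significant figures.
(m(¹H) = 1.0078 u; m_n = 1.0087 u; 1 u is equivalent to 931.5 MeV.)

²⁴₁₂Mg; 8.27 MeV/nucleon

²⁰⁹₈₃Bi: Σm = 83(1.0078) + 126(1.0087) = 210.7436 u; Δm = 1.76320 u; E_B = 1642.4 MeV; E_B/A = 7.858 MeV
²⁴₁₂Mg: Σm = 12(1.0078) + 12(1.0087) = 24.1980 u; Δm = 0.2130 u; E_B = 198.41 MeV; E_B/A = 8.267 MeV
²⁴₁₂Mg has the higher binding energy per nucleon, so it is the more tightly bound nucleus.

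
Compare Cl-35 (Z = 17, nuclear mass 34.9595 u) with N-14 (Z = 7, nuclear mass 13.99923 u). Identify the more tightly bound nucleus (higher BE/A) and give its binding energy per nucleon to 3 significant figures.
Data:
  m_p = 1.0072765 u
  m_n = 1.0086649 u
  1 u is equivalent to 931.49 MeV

Cl-35; 8.52 MeV/nucleon

Cl-35: Σm = 17(1.0072765) + 18(1.0086649) = 35.2796687 u; Δm = 0.3201687 u; E_B = 298.23 MeV; E_B/A = 8.521 MeV
N-14: Σm = 7(1.0072765) + 7(1.0086649) = 14.1115898 u; Δm = 0.1123598 u; E_B = 104.66 MeV; E_B/A = 7.476 MeV
Cl-35 has the higher binding energy per nucleon, so it is the more tightly bound nucleus.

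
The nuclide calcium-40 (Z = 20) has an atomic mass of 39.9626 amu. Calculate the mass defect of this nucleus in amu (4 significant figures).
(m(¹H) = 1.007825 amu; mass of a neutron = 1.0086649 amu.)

With 20 protons and 20 neutrons (A = 40):
Total constituent mass: 20 × 1.007825 + 20 × 1.0086649 = 40.3297980 amu
The mass defect is 40.3297980 − 39.9626 = 0.3671980 amu.

0.3672 amu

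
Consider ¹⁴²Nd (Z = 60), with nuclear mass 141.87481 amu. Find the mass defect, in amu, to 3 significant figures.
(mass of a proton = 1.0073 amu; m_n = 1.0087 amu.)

Total constituent mass: 60 × 1.0073 + 82 × 1.0087 = 143.1514 amu
Δm = 143.1514 − 141.87481 = 1.27659 amu

1.28 amu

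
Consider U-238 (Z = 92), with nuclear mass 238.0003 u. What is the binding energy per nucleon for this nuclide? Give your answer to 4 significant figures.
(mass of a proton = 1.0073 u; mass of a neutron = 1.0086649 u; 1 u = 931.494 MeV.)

7.579 MeV/nucleon

The nucleus contains 92 protons and 238 − 92 = 146 neutrons.
Σm = 92·m_p + 146·m_n = 92.6716 + 147.2650754 = 239.9366754 u
Mass defect Δm = 239.9366754 − 238.0003 = 1.9363754 u
Binding energy = Δm·c² = 1.9363754 × 931.494 MeV/u = 1803.72 MeV
Dividing by A = 238 gives 7.579 MeV per nucleon.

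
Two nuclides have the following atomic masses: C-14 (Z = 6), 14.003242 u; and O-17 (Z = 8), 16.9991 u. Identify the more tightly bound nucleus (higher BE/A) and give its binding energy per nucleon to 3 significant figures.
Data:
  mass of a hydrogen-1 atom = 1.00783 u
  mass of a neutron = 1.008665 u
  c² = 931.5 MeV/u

O-17; 7.75 MeV/nucleon

C-14: Σm = 6(1.00783) + 8(1.008665) = 14.116300 u; Δm = 0.113058 u; E_B = 105.31 MeV; E_B/A = 7.522 MeV
O-17: Σm = 8(1.00783) + 9(1.008665) = 17.140625 u; Δm = 0.141525 u; E_B = 131.83 MeV; E_B/A = 7.7547 MeV
O-17 has the higher binding energy per nucleon, so it is the more tightly bound nucleus.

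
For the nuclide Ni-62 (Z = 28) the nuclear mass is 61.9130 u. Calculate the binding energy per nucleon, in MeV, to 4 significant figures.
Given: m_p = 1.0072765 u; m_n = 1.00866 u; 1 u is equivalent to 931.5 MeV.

8.792 MeV/nucleon

Σm = 28·m_p + 34·m_n = 28.2037420 + 34.29444 = 62.4981820 u
Δm = 62.4981820 − 61.9130 = 0.5851820 u
Binding energy = Δm·c² = 0.5851820 × 931.5 MeV/u = 545.097 MeV
BE/A = 545.097 MeV / 62 = 8.792 MeV/nucleon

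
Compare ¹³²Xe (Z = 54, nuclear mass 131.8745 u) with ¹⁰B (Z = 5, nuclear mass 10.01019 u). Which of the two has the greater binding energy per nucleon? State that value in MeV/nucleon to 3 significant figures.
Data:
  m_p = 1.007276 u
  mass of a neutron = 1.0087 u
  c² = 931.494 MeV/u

¹³²Xe: Σm = 54(1.007276) + 78(1.0087) = 133.071504 u; Δm = 1.197004 u; E_B = 1115.0 MeV; E_B/A = 8.447 MeV
¹⁰B: Σm = 5(1.007276) + 5(1.0087) = 10.079880 u; Δm = 0.069690 u; E_B = 64.916 MeV; E_B/A = 6.492 MeV
¹³²Xe has the higher binding energy per nucleon, so it is the more tightly bound nucleus.

¹³²Xe; 8.45 MeV/nucleon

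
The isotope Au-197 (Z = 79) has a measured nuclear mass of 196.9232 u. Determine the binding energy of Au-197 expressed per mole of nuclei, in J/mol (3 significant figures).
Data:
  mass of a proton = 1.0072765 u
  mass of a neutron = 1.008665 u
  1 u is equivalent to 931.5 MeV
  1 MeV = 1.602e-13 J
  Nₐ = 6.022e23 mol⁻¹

1.50e+14 J/mol

Σm = 79·m_p + 118·m_n = 79.5748435 + 119.022470 = 198.5973135 u
The mass defect is 198.5973135 − 196.9232 = 1.6741135 u.
Binding energy = Δm·c² = 1.6741135 × 931.5 MeV/u = 1559.44 MeV
Per nucleus in joules: 1559.44 MeV × 1.602e-13 J/MeV = 2.4982e-10 J
Per mole: 2.4982e-10 J × 6.022e23 mol⁻¹ = 1.5044e+14 J/mol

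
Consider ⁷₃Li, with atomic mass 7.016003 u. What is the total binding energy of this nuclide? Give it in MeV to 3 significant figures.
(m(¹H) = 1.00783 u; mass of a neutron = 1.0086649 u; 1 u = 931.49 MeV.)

With 3 protons and 4 neutrons (A = 7):
Total constituent mass: 3 × 1.00783 + 4 × 1.0086649 = 7.0581496 u
Δm = 7.0581496 − 7.016003 = 0.0421466 u
E_B = 0.0421466 × 931.49 = 39.2591 MeV

39.3 MeV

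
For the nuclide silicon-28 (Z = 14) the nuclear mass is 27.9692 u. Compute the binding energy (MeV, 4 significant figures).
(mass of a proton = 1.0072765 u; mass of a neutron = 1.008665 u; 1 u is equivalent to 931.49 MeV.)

Z = 14, so N = A − Z = 28 − 14 = 14.
Mass of separated nucleons = 14(1.0072765) + 14(1.008665) = 14.1018710 + 14.121310 = 28.2231810 u
Mass defect Δm = 28.2231810 − 27.9692 = 0.2539810 u
E_B = 0.2539810 × 931.49 = 236.581 MeV

236.6 MeV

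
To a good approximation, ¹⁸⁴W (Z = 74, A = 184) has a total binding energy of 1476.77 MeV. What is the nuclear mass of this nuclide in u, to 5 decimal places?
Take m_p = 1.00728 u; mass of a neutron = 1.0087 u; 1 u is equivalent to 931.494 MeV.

Mass defect = 1476.77 MeV / (931.494 MeV/u) = 1.5853779 u
Constituent mass = 74(1.00728) + 110(1.0087) = 185.49572 u
Nuclear mass = 185.49572 − 1.5853779 = 183.9103421 u ≈ 183.91034 u (to 5 decimal places)

183.91034 u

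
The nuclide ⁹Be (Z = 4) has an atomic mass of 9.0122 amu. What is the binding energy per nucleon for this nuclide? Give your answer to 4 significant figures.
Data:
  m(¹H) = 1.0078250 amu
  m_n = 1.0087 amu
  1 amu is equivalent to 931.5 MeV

With 4 protons and 5 neutrons (A = 9):
Σm = 4·m(¹H) + 5·m_n = 4.0313000 + 5.0435 = 9.0748000 amu
Mass defect Δm = 9.0748000 − 9.0122 = 0.0626000 amu
Binding energy = Δm·c² = 0.0626000 × 931.5 MeV/amu = 58.3119 MeV
Per nucleon: 58.3119 / 9 = 6.479 MeV

6.479 MeV/nucleon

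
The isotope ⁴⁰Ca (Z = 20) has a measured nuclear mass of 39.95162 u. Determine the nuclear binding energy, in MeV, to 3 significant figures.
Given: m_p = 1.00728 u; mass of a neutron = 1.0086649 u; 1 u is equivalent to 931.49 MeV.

Z = 20, so N = A − Z = 40 − 20 = 20.
Total constituent mass: 20 × 1.00728 + 20 × 1.0086649 = 40.3188980 u
Mass defect Δm = 40.3188980 − 39.95162 = 0.3672780 u
E_B = 0.3672780 × 931.49 = 342.116 MeV

342 MeV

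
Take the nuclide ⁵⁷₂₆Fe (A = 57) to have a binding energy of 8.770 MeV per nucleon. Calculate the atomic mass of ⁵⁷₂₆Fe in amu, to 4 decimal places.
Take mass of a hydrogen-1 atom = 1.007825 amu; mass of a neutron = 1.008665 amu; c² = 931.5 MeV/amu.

Total binding energy = 57 × 8.770 = 499.890 MeV
Mass defect = 499.890 MeV / (931.5 MeV/amu) = 0.536651 amu
Constituent mass = 26(1.007825) + 31(1.008665) = 57.472065 amu
Atomic mass = 57.472065 − 0.536651 = 56.935414 amu ≈ 56.9354 amu (to 4 decimal places)

56.9354 amu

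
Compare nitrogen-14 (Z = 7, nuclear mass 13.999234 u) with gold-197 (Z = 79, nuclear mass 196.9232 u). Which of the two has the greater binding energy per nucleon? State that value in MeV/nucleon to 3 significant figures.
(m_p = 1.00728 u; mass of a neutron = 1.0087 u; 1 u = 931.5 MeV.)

gold-197; 7.94 MeV/nucleon

nitrogen-14: Σm = 7(1.00728) + 7(1.0087) = 14.11186 u; Δm = 0.112626 u; E_B = 104.91 MeV; E_B/A = 7.494 MeV
gold-197: Σm = 79(1.00728) + 118(1.0087) = 198.60172 u; Δm = 1.67852 u; E_B = 1563.5 MeV; E_B/A = 7.937 MeV
gold-197 has the higher binding energy per nucleon, so it is the more tightly bound nucleus.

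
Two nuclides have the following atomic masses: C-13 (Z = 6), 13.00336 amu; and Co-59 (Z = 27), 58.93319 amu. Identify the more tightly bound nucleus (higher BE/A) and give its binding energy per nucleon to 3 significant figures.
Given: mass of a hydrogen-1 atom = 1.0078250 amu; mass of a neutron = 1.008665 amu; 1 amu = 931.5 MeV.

C-13: Σm = 6(1.0078250) + 7(1.008665) = 13.1076050 amu; Δm = 0.1042450 amu; E_B = 97.104 MeV; E_B/A = 7.470 MeV
Co-59: Σm = 27(1.0078250) + 32(1.008665) = 59.4885550 amu; Δm = 0.5553650 amu; E_B = 517.32 MeV; E_B/A = 8.768 MeV
Co-59 has the higher binding energy per nucleon, so it is the more tightly bound nucleus.

Co-59; 8.77 MeV/nucleon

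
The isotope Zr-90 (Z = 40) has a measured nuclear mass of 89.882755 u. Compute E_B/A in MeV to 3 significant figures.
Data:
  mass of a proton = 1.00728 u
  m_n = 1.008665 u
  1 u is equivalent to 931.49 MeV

Mass of separated nucleons = 40(1.00728) + 50(1.008665) = 40.29120 + 50.433250 = 90.724450 u
Δm = 90.724450 − 89.882755 = 0.841695 u
Binding energy = Δm·c² = 0.841695 × 931.49 MeV/u = 784.030 MeV
Dividing by A = 90 gives 8.711 MeV per nucleon.

8.71 MeV/nucleon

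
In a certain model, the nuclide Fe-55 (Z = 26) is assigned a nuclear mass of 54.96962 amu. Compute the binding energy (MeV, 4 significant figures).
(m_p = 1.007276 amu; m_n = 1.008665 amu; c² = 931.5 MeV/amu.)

Total constituent mass: 26 × 1.007276 + 29 × 1.008665 = 55.440461 amu
The mass defect is 55.440461 − 54.96962 = 0.470841 amu.
Binding energy = Δm·c² = 0.470841 × 931.5 MeV/amu = 438.588 MeV

438.6 MeV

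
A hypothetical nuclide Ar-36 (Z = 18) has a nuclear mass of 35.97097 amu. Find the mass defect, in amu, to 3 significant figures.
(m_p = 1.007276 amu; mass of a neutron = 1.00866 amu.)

0.316 amu

The nucleus contains 18 protons and 36 − 18 = 18 neutrons.
Σm = 18·m_p + 18·m_n = 18.130968 + 18.15588 = 36.286848 amu
Δm = 36.286848 − 35.97097 = 0.315878 amu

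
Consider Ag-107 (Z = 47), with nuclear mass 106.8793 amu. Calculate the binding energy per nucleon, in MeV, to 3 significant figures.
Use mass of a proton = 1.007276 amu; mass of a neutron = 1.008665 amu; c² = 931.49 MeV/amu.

Σm = 47·m_p + 60·m_n = 47.341972 + 60.519900 = 107.861872 amu
Δm = 107.861872 − 106.8793 = 0.982572 amu
Converting to energy: 0.982572 amu × 931.49 MeV/amu = 915.256 MeV
Dividing by A = 107 gives 8.554 MeV per nucleon.

8.55 MeV/nucleon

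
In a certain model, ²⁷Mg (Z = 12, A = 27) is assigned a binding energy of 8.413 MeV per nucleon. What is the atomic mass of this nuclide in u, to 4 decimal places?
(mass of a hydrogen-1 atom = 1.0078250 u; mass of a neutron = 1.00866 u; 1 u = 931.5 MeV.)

Total binding energy = 27 × 8.413 = 227.151 MeV
Mass defect = 227.151 MeV / (931.5 MeV/u) = 0.243855 u
Constituent mass = 12(1.0078250) + 15(1.00866) = 27.2238000 u
Atomic mass = 27.2238000 − 0.243855 = 26.9799450 u ≈ 26.9799 u (to 4 decimal places)

26.9799 u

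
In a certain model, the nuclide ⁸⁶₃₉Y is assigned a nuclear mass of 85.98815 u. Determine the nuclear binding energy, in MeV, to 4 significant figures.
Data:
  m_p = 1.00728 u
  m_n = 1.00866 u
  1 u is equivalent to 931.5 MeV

654.6 MeV

Total constituent mass: 39 × 1.00728 + 47 × 1.00866 = 86.69094 u
Mass defect Δm = 86.69094 − 85.98815 = 0.70279 u
E_B = 0.70279 × 931.5 = 654.649 MeV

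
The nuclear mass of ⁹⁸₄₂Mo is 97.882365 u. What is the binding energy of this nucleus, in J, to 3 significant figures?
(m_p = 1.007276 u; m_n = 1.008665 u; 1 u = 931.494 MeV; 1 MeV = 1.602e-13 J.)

1.36e-10 J

Mass of separated nucleons = 42(1.007276) + 56(1.008665) = 42.305592 + 56.485240 = 98.790832 u
Mass defect Δm = 98.790832 − 97.882365 = 0.908467 u
E_B = 0.908467 × 931.494 = 846.232 MeV
In joules: 846.232 MeV × 1.602e-13 J/MeV = 1.3557e-10 J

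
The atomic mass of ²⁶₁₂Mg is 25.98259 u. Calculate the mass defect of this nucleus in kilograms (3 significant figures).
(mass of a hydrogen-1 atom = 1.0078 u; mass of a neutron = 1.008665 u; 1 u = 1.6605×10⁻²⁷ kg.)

3.86e-28 kg

Σm = 12·m(¹H) + 14·m_n = 12.0936 + 14.121310 = 26.214910 u
The mass defect is 26.214910 − 25.98259 = 0.232320 u.
In SI units: 0.232320 u × 1.6605×10⁻²⁷ kg/u = 3.8577e-28 kg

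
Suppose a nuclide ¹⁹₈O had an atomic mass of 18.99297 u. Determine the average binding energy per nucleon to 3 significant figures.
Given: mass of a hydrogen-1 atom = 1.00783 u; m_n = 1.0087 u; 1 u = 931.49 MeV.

With 8 protons and 11 neutrons (A = 19):
Mass of separated nucleons = 8(1.00783) + 11(1.0087) = 8.06264 + 11.0957 = 19.15834 u
Δm = 19.15834 − 18.99297 = 0.16537 u
E_B = 0.16537 × 931.49 = 154.041 MeV
Dividing by A = 19 gives 8.107 MeV per nucleon.

8.11 MeV/nucleon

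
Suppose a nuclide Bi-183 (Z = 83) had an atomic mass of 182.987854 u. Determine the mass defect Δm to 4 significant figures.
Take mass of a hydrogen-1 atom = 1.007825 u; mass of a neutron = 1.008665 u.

1.528 u

The nucleus contains 83 protons and 183 − 83 = 100 neutrons.
Mass of separated nucleons = 83(1.007825) + 100(1.008665) = 83.649475 + 100.866500 = 184.515975 u
Δm = 184.515975 − 182.987854 = 1.528121 u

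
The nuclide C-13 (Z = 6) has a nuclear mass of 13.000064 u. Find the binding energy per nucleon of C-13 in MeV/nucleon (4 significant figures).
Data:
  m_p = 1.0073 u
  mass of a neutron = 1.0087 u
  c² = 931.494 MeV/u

7.498 MeV/nucleon

Mass of separated nucleons = 6(1.0073) + 7(1.0087) = 6.0438 + 7.0609 = 13.1047 u
Δm = 13.1047 − 13.000064 = 0.104636 u
Converting to energy: 0.104636 u × 931.494 MeV/u = 97.4678 MeV
Per nucleon: 97.4678 / 13 = 7.498 MeV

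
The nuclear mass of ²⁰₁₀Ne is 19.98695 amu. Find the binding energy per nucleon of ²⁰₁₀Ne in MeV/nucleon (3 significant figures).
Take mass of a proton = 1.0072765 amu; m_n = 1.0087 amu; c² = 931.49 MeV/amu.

With 10 protons and 10 neutrons (A = 20):
Total constituent mass: 10 × 1.0072765 + 10 × 1.0087 = 20.1597650 amu
Δm = 20.1597650 − 19.98695 = 0.1728150 amu
Binding energy = Δm·c² = 0.1728150 × 931.49 MeV/amu = 160.975 MeV
BE/A = 160.975 MeV / 20 = 8.049 MeV/nucleon

8.05 MeV/nucleon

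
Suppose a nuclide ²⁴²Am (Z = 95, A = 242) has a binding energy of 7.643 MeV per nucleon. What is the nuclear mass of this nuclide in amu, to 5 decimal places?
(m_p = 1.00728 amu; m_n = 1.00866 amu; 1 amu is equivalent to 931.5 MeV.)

Total binding energy = 242 × 7.643 = 1849.606 MeV
Mass defect = 1849.606 MeV / (931.5 MeV/amu) = 1.9856210 amu
Constituent mass = 95(1.00728) + 147(1.00866) = 243.96462 amu
Nuclear mass = 243.96462 − 1.9856210 = 241.9789990 amu ≈ 241.97900 amu (to 5 decimal places)

241.97900 amu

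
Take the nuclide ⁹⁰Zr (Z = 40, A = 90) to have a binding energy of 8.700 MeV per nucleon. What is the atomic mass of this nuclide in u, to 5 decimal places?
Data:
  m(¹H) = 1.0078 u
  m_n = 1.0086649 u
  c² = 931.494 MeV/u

89.90466 u

Total binding energy = 90 × 8.700 = 783.000 MeV
Mass defect = 783.000 MeV / (931.494 MeV/u) = 0.8405851 u
Constituent mass = 40(1.0078) + 50(1.0086649) = 90.7452450 u
Atomic mass = 90.7452450 − 0.8405851 = 89.9046599 u ≈ 89.90466 u (to 5 decimal places)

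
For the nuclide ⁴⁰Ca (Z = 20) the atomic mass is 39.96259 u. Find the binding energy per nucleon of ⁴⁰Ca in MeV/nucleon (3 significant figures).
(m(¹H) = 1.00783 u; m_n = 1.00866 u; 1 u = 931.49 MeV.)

Z = 20, so N = A − Z = 40 − 20 = 20.
Mass of separated nucleons = 20(1.00783) + 20(1.00866) = 20.15660 + 20.17320 = 40.32980 u
Mass defect Δm = 40.32980 − 39.96259 = 0.36721 u
Binding energy = Δm·c² = 0.36721 × 931.49 MeV/u = 342.052 MeV
BE/A = 342.052 MeV / 40 = 8.551 MeV/nucleon

8.55 MeV/nucleon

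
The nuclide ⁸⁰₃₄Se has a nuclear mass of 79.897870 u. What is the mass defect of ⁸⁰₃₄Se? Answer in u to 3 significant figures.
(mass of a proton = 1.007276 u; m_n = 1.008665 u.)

The nucleus contains 34 protons and 80 − 34 = 46 neutrons.
Total constituent mass: 34 × 1.007276 + 46 × 1.008665 = 80.645974 u
Δm = 80.645974 − 79.897870 = 0.748104 u

0.748 u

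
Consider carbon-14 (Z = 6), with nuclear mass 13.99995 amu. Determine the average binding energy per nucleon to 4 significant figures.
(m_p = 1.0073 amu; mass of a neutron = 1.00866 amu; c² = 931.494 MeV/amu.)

Mass of separated nucleons = 6(1.0073) + 8(1.00866) = 6.0438 + 8.06928 = 14.11308 amu
Mass defect Δm = 14.11308 − 13.99995 = 0.11313 amu
Converting to energy: 0.11313 amu × 931.494 MeV/amu = 105.380 MeV
Dividing by A = 14 gives 7.527 MeV per nucleon.

7.527 MeV/nucleon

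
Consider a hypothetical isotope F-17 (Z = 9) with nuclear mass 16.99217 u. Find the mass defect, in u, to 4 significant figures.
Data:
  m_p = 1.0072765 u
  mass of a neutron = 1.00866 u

0.1426 u

With 9 protons and 8 neutrons (A = 17):
Total constituent mass: 9 × 1.0072765 + 8 × 1.00866 = 17.1347685 u
Δm = 17.1347685 − 16.99217 = 0.1425985 u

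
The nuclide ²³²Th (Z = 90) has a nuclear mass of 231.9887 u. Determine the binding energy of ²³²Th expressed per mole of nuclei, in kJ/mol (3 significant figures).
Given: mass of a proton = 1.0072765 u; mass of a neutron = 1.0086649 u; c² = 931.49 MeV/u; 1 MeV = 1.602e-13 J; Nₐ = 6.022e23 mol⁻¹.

The nucleus contains 90 protons and 232 − 90 = 142 neutrons.
Total constituent mass: 90 × 1.0072765 + 142 × 1.0086649 = 233.8853008 u
The mass defect is 233.8853008 − 231.9887 = 1.8966008 u.
Converting to energy: 1.8966008 u × 931.49 MeV/u = 1766.66 MeV
Per nucleus in joules: 1766.66 MeV × 1.602e-13 J/MeV = 2.8302e-10 J
Per mole: 2.8302e-10 J × 6.022e23 mol⁻¹ = 1.7043e+14 J/mol

1.70e+11 kJ/mol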